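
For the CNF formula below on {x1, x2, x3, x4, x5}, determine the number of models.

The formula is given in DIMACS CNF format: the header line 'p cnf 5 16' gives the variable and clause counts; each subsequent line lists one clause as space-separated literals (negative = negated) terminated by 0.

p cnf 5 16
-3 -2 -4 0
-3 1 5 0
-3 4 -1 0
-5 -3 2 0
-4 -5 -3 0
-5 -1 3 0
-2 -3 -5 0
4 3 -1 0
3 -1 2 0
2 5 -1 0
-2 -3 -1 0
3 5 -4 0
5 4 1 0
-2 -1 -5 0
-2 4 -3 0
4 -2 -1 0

4

There are 2^5 = 32 truth assignments over (x1, x2, x3, x4, x5).
Split on x3. With x3 = True, the clauses containing x3 are satisfied and ¬x3 drops from the rest; 0 of the 2^4 = 16 assignments to the other variables satisfy what remains.
With x3 = False, by the same count on the reduced clause set, 4 assignments work.
(One model: x1=F, x2=F, x3=F, x4=F, x5=T.)
Total: 0 + 4 = 4.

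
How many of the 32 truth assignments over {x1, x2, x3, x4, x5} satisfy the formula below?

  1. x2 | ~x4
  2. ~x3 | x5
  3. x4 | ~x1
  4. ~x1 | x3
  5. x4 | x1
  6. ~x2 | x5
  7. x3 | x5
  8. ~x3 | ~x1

There are 2^5 = 32 truth assignments over (x1, x2, x3, x4, x5).
Split on x5. With x5 = 1, the clauses containing x5 are satisfied and ~x5 drops from the rest; 2 of the 2^4 = 16 assignments to the other variables satisfy what remains.
With x5 = 0, by the same count on the reduced clause set, 0 assignments work.
(One model: x1=F, x2=T, x3=F, x4=T, x5=T.)
Total: 2 + 0 = 2.

2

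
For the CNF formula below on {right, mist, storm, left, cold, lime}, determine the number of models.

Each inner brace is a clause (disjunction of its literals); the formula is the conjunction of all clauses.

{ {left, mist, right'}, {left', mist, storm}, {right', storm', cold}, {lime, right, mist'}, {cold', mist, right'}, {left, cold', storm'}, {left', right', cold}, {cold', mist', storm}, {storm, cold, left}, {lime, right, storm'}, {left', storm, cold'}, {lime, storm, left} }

There are 2^6 = 64 truth assignments over (right, mist, storm, left, cold, lime).
Split on lime. With lime = 1, the clauses containing lime are satisfied and lime' drops from the rest; 9 of the 2^5 = 32 assignments to the other variables satisfy what remains.
With lime = 0, by the same count on the reduced clause set, 1 assignment works.
(One model: right=F, mist=F, storm=F, left=F, cold=T, lime=T.)
Total: 9 + 1 = 10.

10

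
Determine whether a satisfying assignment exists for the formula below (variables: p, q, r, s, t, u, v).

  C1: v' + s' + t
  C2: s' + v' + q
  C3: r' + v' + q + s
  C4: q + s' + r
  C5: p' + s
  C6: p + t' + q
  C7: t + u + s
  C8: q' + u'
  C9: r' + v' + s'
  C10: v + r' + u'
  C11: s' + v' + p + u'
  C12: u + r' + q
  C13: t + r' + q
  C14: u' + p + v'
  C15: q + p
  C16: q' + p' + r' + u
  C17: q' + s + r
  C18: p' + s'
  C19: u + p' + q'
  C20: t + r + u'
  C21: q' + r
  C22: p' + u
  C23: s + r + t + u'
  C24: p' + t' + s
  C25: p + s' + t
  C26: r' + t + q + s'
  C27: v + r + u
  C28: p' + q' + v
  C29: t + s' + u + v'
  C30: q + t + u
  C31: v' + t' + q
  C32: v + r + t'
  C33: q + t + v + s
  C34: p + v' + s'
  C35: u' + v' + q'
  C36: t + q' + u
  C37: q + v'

Suppose p = 0.
The clause (q) is unit, so q = 1.
The clause (u') is unit, so u = 0.
The clause (r) is unit, so r = 1.
The clause (t) is unit, so t = 1.
Suppose v = 0.
No clause remains; s is free.
A satisfying assignment: p=0; q=1; r=1; s=1; t=1; u=0; v=0.

Yes, satisfiable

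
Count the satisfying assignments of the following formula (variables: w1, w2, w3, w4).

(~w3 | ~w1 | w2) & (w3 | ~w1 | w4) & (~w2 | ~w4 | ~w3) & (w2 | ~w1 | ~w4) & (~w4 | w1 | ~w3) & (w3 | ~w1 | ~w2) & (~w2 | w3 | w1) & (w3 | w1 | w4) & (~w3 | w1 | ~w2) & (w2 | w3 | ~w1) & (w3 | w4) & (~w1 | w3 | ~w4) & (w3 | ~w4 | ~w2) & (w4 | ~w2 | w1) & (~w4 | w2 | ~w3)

3

There are 2^4 = 16 truth assignments over (w1, w2, w3, w4).
Split on w1. With w1 = 1, the clauses containing w1 are satisfied and ~w1 drops from the rest; 1 of the 2^3 = 8 assignments to the other variables satisfy what remains.
With w1 = 0, by the same count on the reduced clause set, 2 assignments work.
(One model: w1=F, w2=F, w3=F, w4=T.)
Total: 1 + 2 = 3.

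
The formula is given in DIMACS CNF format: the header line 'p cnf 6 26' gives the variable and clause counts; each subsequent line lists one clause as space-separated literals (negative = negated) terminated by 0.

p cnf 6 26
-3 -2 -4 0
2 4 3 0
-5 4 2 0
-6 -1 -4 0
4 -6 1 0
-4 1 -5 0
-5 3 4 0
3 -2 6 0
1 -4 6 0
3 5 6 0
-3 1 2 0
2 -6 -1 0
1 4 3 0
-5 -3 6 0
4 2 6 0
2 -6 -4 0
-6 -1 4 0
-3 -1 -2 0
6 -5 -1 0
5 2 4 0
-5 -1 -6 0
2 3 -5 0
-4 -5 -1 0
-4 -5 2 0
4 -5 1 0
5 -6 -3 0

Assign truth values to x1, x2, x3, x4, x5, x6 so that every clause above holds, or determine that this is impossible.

Suppose x3 = True.
Suppose x2 = True.
Unit clause (¬x4) forces x4 = False.
Unit clause (¬x1) forces x1 = False.
Unit clause (¬x6) forces x6 = False.
Unit clause (¬x5) forces x5 = False.
This assignment satisfies each clause.

x1 ↦ False,  x2 ↦ True,  x3 ↦ True,  x4 ↦ False,  x5 ↦ False,  x6 ↦ False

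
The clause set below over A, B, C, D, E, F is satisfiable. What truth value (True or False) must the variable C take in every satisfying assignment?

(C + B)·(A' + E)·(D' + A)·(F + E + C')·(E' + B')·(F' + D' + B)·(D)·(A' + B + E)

Suppose C = 0.
The clause (B) is unit, so B = 1.
The clause (E') is unit, so E = 0.
The clause (A') is unit, so A = 0.
The clause (D') is unit, so D = 0.
But (D) is also a unit clause — contradiction.
So every satisfying assignment has C = True.

True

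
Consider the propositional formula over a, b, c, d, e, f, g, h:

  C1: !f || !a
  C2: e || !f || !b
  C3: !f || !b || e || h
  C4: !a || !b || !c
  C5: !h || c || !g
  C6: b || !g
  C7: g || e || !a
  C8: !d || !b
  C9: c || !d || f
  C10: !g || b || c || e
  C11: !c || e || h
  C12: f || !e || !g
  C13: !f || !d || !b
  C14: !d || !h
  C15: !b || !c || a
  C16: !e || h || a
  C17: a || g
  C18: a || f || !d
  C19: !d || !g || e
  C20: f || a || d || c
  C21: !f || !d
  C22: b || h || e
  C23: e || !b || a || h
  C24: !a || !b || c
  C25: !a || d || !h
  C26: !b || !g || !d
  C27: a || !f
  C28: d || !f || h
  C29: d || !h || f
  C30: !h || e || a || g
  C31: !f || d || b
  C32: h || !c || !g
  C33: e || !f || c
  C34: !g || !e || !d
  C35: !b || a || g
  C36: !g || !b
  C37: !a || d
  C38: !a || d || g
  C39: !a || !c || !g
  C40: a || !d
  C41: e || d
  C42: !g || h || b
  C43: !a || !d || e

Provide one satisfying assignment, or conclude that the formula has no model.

a=true, b=false, c=true, d=true, e=true, f=false, g=false, h=false

Case f = false:
Case b = false:
(!g) alone gives g = false.
(a) alone gives a = true.
(e) alone gives e = true.
(d) alone gives d = true.
(c) alone gives c = true.
(!h) alone gives h = false.
All clauses are satisfied.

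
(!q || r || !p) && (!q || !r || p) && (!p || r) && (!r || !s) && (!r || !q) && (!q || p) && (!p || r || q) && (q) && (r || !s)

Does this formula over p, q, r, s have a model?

From the singleton clause (q), q = true.
From the singleton clause (!r), r = false.
From the singleton clause (!p), p = false.
But (p) is also a unit clause — contradiction.
No assignment satisfies every clause.

No, unsatisfiable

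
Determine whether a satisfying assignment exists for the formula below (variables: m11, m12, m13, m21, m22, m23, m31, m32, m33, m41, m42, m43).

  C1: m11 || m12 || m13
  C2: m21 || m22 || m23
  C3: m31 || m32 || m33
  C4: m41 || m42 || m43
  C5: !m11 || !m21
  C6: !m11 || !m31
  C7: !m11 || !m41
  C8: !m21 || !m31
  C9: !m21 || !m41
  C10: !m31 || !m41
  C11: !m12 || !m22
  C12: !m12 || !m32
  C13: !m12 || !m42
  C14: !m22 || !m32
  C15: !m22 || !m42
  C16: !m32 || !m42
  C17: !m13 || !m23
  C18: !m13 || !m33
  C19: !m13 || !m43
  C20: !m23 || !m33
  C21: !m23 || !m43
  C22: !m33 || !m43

No

Case m11 = false:
Case m12 = true:
Unit clause (!m22) forces m22 = false.
Unit clause (!m32) forces m32 = false.
Unit clause (!m42) forces m42 = false.
Case m21 = true:
Unit clause (!m31) forces m31 = false.
Unit clause (m33) forces m33 = true.
Unit clause (!m41) forces m41 = false.
Unit clause (m43) forces m43 = true.
That conflicts with the unit clause (!m43).
So m21 must be the other value — set m21 = false.
Unit clause (m23) forces m23 = true.
Unit clause (!m13) forces m13 = false.
Unit clause (!m33) forces m33 = false.
Unit clause (m31) forces m31 = true.
Unit clause (!m41) forces m41 = false.
Unit clause (m43) forces m43 = true.
That conflicts with the unit clause (!m43).
Neither m21 = true nor m21 = false works.
So m12 must be the other value — set m12 = false.
Unit clause (m13) forces m13 = true.
Unit clause (!m23) forces m23 = false.
Unit clause (!m33) forces m33 = false.
Unit clause (!m43) forces m43 = false.
Case m21 = true:
Unit clause (!m31) forces m31 = false.
Unit clause (m32) forces m32 = true.
Unit clause (!m41) forces m41 = false.
Unit clause (m42) forces m42 = true.
That conflicts with the unit clause (!m42).
So m21 must be the other value — set m21 = false.
Unit clause (m22) forces m22 = true.
Unit clause (!m32) forces m32 = false.
Unit clause (m31) forces m31 = true.
Unit clause (!m41) forces m41 = false.
Unit clause (m42) forces m42 = true.
That conflicts with the unit clause (!m42).
Neither m21 = true nor m21 = false works.
Neither m12 = true nor m12 = false works.
So m11 must be the other value — set m11 = true.
Unit clause (!m21) forces m21 = false.
Unit clause (!m31) forces m31 = false.
Unit clause (!m41) forces m41 = false.
Case m22 = true:
Unit clause (!m12) forces m12 = false.
Unit clause (!m32) forces m32 = false.
Unit clause (m33) forces m33 = true.
Unit clause (!m42) forces m42 = false.
Unit clause (m43) forces m43 = true.
That conflicts with the unit clause (!m43).
So m22 must be the other value — set m22 = false.
Unit clause (m23) forces m23 = true.
Unit clause (!m13) forces m13 = false.
Unit clause (!m33) forces m33 = false.
Unit clause (m32) forces m32 = true.
Unit clause (!m12) forces m12 = false.
Unit clause (!m42) forces m42 = false.
Unit clause (m43) forces m43 = true.
That conflicts with the unit clause (!m43).
Neither m22 = true nor m22 = false works.
Neither m11 = true nor m11 = false works.
No assignment satisfies every clause.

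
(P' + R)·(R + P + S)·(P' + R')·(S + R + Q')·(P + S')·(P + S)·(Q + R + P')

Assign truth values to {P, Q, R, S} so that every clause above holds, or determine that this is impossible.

Try P = 0.
(S') alone gives S = 0.
That conflicts with the unit clause (S).
That branch fails; take P = 1 instead.
(R) alone gives R = 1.
That conflicts with the unit clause (R').
Either choice for P ends in contradiction.

UNSATISFIABLE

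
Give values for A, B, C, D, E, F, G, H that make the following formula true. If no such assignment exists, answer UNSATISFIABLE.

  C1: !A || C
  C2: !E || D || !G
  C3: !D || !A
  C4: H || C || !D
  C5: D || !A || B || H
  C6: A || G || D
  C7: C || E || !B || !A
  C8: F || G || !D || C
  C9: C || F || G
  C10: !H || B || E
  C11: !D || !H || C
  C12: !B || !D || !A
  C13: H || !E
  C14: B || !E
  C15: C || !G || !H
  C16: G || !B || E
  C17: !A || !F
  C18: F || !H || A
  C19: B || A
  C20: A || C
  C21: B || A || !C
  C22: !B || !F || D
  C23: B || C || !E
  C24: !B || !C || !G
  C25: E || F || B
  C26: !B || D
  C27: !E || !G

A ↦ false,  B ↦ true,  C ↦ true,  D ↦ true,  E ↦ true,  F ↦ true,  G ↦ false,  H ↦ true

Try A = false.
Unit clause (B) forces B = true.
Unit clause (C) forces C = true.
Unit clause (!G) forces G = false.
Unit clause (D) forces D = true.
Unit clause (E) forces E = true.
Unit clause (H) forces H = true.
Unit clause (F) forces F = true.
Every clause now holds.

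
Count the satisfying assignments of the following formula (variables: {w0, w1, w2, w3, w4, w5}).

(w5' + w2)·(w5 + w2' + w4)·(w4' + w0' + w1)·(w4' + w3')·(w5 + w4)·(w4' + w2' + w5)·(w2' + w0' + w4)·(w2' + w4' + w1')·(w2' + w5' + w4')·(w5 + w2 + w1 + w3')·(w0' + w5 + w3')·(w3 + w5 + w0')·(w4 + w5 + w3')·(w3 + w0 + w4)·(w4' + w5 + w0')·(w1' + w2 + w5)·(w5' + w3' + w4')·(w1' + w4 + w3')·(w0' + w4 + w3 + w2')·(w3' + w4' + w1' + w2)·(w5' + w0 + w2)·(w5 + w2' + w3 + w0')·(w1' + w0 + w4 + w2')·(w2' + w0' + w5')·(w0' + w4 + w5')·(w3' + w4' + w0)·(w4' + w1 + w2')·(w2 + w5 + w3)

There are 2^6 = 64 truth assignments over (w0, w1, w2, w3, w4, w5).
Split on w3. With w3 = 1, the clauses containing w3 are satisfied and w3' drops from the rest; 1 of the 2^5 = 32 assignments to the other variables satisfy what remains.
With w3 = 0, by the same count on the reduced clause set, 0 assignments work.
Total: 1 + 0 = 1.

1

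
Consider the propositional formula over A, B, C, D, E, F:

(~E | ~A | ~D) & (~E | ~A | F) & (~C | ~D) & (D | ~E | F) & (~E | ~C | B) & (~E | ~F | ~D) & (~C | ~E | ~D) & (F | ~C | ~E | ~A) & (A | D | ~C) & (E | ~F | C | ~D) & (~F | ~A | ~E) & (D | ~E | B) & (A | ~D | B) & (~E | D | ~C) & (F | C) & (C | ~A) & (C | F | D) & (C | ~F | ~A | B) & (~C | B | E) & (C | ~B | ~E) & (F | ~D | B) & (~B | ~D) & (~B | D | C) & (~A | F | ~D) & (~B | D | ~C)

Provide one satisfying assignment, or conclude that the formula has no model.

Try C = 0.
From the singleton clause (F), F = 1.
From the singleton clause (~A), A = 0.
Try E = 0.
From the singleton clause (~D), D = 0.
From the singleton clause (~B), B = 0.
Every clause now holds.

A ↦ 0; B ↦ 0; C ↦ 0; D ↦ 0; E ↦ 0; F ↦ 1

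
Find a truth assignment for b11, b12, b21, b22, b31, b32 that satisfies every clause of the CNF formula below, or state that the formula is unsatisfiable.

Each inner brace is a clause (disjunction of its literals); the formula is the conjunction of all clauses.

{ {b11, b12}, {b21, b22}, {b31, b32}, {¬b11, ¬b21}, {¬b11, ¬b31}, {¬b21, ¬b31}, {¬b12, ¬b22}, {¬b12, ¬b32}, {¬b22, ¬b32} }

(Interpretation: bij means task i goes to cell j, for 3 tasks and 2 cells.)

UNSATISFIABLE

Branch on b11: set b11 = True.
(¬b21) alone gives b21 = False.
(b22) alone gives b22 = True.
(¬b31) alone gives b31 = False.
(b32) alone gives b32 = True.
That conflicts with the unit clause (¬b32).
Undo b11 and try b11 = False.
(b12) alone gives b12 = True.
(¬b22) alone gives b22 = False.
(b21) alone gives b21 = True.
(¬b31) alone gives b31 = False.
(b32) alone gives b32 = True.
That conflicts with the unit clause (¬b32).
Neither b11 = True nor b11 = False works.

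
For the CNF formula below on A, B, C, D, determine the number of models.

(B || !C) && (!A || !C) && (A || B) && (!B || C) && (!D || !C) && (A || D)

There are 2^4 = 16 truth assignments over (A, B, C, D).
Split on A. With A = true, the clauses containing A are satisfied and !A drops from the rest; 2 of the 2^3 = 8 assignments to the other variables satisfy what remains.
With A = false, by the same count on the reduced clause set, 0 assignments work.
Total: 2 + 0 = 2.

2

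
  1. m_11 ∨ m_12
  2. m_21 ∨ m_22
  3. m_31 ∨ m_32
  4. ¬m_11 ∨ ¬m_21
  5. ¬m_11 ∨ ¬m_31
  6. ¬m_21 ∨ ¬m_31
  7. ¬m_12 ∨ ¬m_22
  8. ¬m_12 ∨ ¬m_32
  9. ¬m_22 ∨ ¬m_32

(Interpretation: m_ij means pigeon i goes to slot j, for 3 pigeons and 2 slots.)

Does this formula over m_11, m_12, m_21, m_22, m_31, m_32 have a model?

Branch on m_11: set m_11 = True.
Unit clause (¬m_21) forces m_21 = False.
Unit clause (m_22) forces m_22 = True.
Unit clause (¬m_31) forces m_31 = False.
Unit clause (m_32) forces m_32 = True.
That conflicts with the unit clause (¬m_32).
That branch fails; take m_11 = False instead.
Unit clause (m_12) forces m_12 = True.
Unit clause (¬m_22) forces m_22 = False.
Unit clause (m_21) forces m_21 = True.
Unit clause (¬m_31) forces m_31 = False.
Unit clause (m_32) forces m_32 = True.
That conflicts with the unit clause (¬m_32).
Either choice for m_11 ends in contradiction.
No assignment satisfies every clause.

Unsatisfiable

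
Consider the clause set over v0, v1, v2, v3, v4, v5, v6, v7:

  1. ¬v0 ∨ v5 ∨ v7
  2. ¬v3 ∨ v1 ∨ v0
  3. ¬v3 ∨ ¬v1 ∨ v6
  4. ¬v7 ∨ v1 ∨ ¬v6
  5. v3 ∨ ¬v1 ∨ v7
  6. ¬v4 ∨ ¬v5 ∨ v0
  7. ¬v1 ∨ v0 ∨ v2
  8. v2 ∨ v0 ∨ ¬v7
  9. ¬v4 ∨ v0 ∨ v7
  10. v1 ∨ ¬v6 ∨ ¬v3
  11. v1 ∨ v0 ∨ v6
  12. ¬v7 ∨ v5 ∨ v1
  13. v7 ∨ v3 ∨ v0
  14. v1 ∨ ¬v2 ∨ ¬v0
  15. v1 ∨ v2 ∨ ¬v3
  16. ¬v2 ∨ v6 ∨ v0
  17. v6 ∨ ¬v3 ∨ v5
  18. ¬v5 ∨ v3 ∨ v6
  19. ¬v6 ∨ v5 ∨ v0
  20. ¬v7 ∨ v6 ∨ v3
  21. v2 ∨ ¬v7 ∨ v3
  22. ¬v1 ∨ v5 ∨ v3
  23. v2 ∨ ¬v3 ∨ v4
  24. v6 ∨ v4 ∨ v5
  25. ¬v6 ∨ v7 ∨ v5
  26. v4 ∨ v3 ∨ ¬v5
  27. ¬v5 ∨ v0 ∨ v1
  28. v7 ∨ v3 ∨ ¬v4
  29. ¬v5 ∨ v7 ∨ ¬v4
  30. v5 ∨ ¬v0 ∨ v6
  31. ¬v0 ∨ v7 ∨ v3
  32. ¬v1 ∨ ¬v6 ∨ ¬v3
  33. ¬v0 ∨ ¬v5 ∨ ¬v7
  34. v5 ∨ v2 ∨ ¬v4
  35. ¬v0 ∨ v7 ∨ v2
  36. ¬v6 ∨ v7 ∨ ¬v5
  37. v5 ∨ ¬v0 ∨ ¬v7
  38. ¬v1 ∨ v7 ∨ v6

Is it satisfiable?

No, unsatisfiable

Suppose v0 = False.
Suppose v3 = False.
Unit clause (v7) forces v7 = True.
Unit clause (v2) forces v2 = True.
Unit clause (v6) forces v6 = True.
Unit clause (v1) forces v1 = True.
Unit clause (v5) forces v5 = True.
Unit clause (¬v4) forces v4 = False.
Now (v4) is unsatisfied and unit — conflict.
So v3 must be the other value — set v3 = True.
Unit clause (v1) forces v1 = True.
Unit clause (v6) forces v6 = True.
Now (¬v6) is unsatisfied and unit — conflict.
Neither v3 = True nor v3 = False works.
So v0 must be the other value — set v0 = True.
Suppose v5 = True.
Unit clause (¬v7) forces v7 = False.
Unit clause (¬v4) forces v4 = False.
Unit clause (v3) forces v3 = True.
Unit clause (v2) forces v2 = True.
Unit clause (v1) forces v1 = True.
Unit clause (v6) forces v6 = True.
Now (¬v6) is unsatisfied and unit — conflict.
So v5 must be the other value — set v5 = False.
Unit clause (v7) forces v7 = True.
Now (¬v7) is unsatisfied and unit — conflict.
Neither v5 = True nor v5 = False works.
Neither v0 = True nor v0 = False works.
No assignment satisfies every clause.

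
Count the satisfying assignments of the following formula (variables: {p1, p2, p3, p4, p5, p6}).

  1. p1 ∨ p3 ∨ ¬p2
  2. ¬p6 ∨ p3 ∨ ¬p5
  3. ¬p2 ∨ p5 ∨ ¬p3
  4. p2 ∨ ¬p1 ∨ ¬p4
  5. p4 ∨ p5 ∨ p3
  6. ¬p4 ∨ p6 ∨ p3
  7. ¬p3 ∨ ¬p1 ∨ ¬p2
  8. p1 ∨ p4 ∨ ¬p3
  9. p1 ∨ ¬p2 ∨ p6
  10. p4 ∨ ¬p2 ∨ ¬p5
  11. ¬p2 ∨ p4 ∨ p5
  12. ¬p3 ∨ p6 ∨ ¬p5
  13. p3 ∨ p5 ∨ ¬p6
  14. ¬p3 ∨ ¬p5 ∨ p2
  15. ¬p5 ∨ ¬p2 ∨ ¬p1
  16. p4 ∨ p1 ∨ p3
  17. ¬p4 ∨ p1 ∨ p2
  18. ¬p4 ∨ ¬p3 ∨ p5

4

There are 2^6 = 64 truth assignments over (p1, p2, p3, p4, p5, p6).
Split on p6. With p6 = True, the clauses containing p6 are satisfied and ¬p6 drops from the rest; 2 of the 2^5 = 32 assignments to the other variables satisfy what remains.
With p6 = False, by the same count on the reduced clause set, 2 assignments work.
(One model: p1=F, p2=T, p3=T, p4=T, p5=T, p6=T.)
Total: 2 + 2 = 4.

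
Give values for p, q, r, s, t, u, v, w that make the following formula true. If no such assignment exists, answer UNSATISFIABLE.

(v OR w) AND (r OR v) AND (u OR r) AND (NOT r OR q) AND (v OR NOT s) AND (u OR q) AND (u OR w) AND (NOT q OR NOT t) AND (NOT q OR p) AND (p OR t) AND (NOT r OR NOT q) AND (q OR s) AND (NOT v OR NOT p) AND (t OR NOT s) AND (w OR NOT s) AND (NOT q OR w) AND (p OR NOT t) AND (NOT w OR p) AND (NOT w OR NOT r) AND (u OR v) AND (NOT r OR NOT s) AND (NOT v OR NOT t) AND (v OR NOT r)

Case v = true:
From the singleton clause (NOT p), p = false.
From the singleton clause (NOT q), q = false.
From the singleton clause (NOT r), r = false.
From the singleton clause (u), u = true.
From the singleton clause (t), t = true.
Now (NOT t) is unsatisfied and unit — conflict.
Undo v and try v = false.
From the singleton clause (w), w = true.
From the singleton clause (r), r = true.
Now (NOT r) is unsatisfied and unit — conflict.
Neither v = true nor v = false works.

UNSATISFIABLE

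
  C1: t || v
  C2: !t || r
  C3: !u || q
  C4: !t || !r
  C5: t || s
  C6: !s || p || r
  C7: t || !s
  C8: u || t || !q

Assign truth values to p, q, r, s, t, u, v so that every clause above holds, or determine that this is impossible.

UNSATISFIABLE

Try t = true.
Unit clause (r) forces r = true.
That conflicts with the unit clause (!r).
That branch fails; take t = false instead.
Unit clause (v) forces v = true.
Unit clause (s) forces s = true.
That conflicts with the unit clause (!s).
Either choice for t ends in contradiction.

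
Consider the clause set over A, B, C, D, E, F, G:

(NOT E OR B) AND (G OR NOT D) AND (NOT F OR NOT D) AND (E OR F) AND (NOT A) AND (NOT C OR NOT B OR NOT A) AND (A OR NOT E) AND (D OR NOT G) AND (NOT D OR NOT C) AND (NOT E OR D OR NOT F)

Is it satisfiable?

The clause (NOT A) is unit, so A = false.
The clause (NOT E) is unit, so E = false.
The clause (F) is unit, so F = true.
The clause (NOT D) is unit, so D = false.
The clause (NOT G) is unit, so G = false.
No clause remains; B, C are free.
A satisfying assignment: A: false; B: true; C: true; D: false; E: false; F: true; G: false.

Yes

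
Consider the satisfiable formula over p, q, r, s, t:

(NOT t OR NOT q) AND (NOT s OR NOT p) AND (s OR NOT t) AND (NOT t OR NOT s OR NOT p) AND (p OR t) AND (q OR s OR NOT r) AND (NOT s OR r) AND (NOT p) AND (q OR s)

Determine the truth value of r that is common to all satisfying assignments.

Suppose r = false.
From the singleton clause (NOT s), s = false.
From the singleton clause (NOT t), t = false.
From the singleton clause (p), p = true.
That conflicts with the unit clause (NOT p).
So every satisfying assignment has r = True.

True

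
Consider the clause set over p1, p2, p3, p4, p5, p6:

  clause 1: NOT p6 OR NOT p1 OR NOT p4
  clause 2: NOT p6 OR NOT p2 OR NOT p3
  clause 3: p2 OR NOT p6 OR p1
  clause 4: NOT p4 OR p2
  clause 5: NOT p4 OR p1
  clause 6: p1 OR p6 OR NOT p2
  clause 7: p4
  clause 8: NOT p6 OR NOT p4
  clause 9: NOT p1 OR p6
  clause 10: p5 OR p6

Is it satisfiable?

The clause (p4) is unit, so p4 = true.
The clause (p2) is unit, so p2 = true.
The clause (p1) is unit, so p1 = true.
The clause (NOT p6) is unit, so p6 = false.
But (p6) is also a unit clause — contradiction.
No assignment satisfies every clause.

Unsatisfiable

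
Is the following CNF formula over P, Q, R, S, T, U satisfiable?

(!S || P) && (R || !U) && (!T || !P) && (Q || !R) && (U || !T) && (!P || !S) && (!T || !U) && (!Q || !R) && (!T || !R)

Branch on S: set S = false.
Branch on R: set R = false.
Unit clause (!U) forces U = false.
Unit clause (!T) forces T = false.
No clause remains; P, Q are free.
A satisfying assignment: P: true, Q: true, R: false, S: false, T: false, U: false.

Yes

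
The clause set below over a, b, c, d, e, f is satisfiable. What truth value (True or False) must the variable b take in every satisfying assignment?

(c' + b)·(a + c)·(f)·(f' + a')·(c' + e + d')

Suppose b = 0.
(c') alone gives c = 0.
(a) alone gives a = 1.
(f) alone gives f = 1.
Now (f') is unsatisfied and unit — conflict.
So every satisfying assignment has b = True.

True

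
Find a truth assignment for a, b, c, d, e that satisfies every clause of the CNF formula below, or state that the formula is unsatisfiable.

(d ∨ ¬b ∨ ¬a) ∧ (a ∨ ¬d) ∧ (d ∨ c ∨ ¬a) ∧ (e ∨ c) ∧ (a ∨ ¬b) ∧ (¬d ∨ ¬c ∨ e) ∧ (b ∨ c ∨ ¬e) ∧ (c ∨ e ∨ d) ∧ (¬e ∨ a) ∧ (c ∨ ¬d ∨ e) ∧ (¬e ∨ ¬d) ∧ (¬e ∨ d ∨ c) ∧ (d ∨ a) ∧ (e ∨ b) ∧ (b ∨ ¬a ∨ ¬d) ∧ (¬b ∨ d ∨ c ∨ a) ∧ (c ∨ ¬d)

a ↦ True; b ↦ False; c ↦ True; d ↦ False; e ↦ True

Case a = True:
Case d = False:
From the singleton clause (¬b), b = False.
From the singleton clause (c), c = True.
From the singleton clause (e), e = True.
All clauses are satisfied.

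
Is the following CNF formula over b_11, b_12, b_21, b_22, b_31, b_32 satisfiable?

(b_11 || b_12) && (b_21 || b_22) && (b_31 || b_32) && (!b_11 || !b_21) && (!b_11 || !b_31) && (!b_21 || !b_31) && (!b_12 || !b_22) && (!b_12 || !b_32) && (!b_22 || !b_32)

No, unsatisfiable

Case b_11 = true:
The clause (!b_21) is unit, so b_21 = false.
The clause (b_22) is unit, so b_22 = true.
The clause (!b_31) is unit, so b_31 = false.
The clause (b_32) is unit, so b_32 = true.
Now (!b_32) is unsatisfied and unit — conflict.
Backtrack on b_11: now try b_11 = false.
The clause (b_12) is unit, so b_12 = true.
The clause (!b_22) is unit, so b_22 = false.
The clause (b_21) is unit, so b_21 = true.
The clause (!b_31) is unit, so b_31 = false.
The clause (b_32) is unit, so b_32 = true.
Now (!b_32) is unsatisfied and unit — conflict.
Both values of b_11 lead to a conflict.
No assignment satisfies every clause.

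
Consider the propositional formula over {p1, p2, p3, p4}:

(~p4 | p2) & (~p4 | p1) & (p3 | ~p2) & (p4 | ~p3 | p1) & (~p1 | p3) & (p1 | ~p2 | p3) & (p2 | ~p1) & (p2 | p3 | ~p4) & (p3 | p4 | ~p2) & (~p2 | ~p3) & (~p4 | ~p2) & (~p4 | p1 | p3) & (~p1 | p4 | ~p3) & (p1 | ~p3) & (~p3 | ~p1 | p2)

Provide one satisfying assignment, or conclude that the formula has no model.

p1: 0,  p2: 0,  p3: 0,  p4: 0

Try p4 = 0.
Try p3 = 0.
From the singleton clause (~p2), p2 = 0.
From the singleton clause (~p1), p1 = 0.
Every clause now holds.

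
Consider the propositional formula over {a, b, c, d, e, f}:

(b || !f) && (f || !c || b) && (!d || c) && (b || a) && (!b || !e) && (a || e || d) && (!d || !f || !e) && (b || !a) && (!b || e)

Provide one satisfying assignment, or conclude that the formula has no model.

Suppose b = true.
The clause (!e) is unit, so e = false.
That conflicts with the unit clause (e).
Backtrack on b: now try b = false.
The clause (!f) is unit, so f = false.
The clause (!c) is unit, so c = false.
The clause (!d) is unit, so d = false.
The clause (a) is unit, so a = true.
That conflicts with the unit clause (!a).
Both values of b lead to a conflict.

UNSATISFIABLE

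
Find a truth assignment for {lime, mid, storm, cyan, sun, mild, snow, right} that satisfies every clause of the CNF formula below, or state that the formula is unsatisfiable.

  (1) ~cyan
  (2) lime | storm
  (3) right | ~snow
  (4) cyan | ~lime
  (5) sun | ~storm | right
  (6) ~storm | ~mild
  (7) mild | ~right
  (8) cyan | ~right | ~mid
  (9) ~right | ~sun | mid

lime: 0,  mid: 0,  storm: 1,  cyan: 0,  sun: 1,  mild: 0,  snow: 0,  right: 0

From the singleton clause (~cyan), cyan = 0.
From the singleton clause (~lime), lime = 0.
From the singleton clause (storm), storm = 1.
From the singleton clause (~mild), mild = 0.
From the singleton clause (~right), right = 0.
From the singleton clause (~snow), snow = 0.
From the singleton clause (sun), sun = 1.
Every clause is now satisfied; mid is unconstrained.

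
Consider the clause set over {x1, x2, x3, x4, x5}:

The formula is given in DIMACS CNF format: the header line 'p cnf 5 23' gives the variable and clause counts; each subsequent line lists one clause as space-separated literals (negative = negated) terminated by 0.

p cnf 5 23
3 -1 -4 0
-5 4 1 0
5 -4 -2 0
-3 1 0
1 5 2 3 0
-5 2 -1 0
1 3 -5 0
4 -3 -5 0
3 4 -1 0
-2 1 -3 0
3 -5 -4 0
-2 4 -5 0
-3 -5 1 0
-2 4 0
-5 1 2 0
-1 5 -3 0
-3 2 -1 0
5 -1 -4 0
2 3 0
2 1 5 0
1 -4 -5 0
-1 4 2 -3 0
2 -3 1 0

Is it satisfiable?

Suppose x3 = True.
(x1) alone gives x1 = True.
(x5) alone gives x5 = True.
(x2) alone gives x2 = True.
(x4) alone gives x4 = True.
This assignment satisfies each clause.
A satisfying assignment: x1 ↦ True,  x2 ↦ True,  x3 ↦ True,  x4 ↦ True,  x5 ↦ True.

Yes, satisfiable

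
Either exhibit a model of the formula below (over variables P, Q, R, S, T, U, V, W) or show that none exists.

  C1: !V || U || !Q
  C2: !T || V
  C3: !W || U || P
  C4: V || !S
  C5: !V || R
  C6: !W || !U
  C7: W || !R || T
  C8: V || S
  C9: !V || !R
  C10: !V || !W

Try T = false.
Try V = true.
(R) alone gives R = true.
Now (!R) is unsatisfied and unit — conflict.
So V must be the other value — set V = false.
(!S) alone gives S = false.
Now (S) is unsatisfied and unit — conflict.
Both values of V lead to a conflict.
So T must be the other value — set T = true.
(V) alone gives V = true.
(R) alone gives R = true.
Now (!R) is unsatisfied and unit — conflict.
Both values of T lead to a conflict.

UNSATISFIABLE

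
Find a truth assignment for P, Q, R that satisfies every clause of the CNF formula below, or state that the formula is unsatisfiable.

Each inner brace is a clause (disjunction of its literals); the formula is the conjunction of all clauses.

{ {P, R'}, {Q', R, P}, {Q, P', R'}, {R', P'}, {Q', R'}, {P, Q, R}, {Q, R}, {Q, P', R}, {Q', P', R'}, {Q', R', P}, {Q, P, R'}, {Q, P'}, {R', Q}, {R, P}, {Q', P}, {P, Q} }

Case P = 1:
(R') alone gives R = 0.
(Q) alone gives Q = 1.
Every clause now holds.

P: 1; Q: 1; R: 0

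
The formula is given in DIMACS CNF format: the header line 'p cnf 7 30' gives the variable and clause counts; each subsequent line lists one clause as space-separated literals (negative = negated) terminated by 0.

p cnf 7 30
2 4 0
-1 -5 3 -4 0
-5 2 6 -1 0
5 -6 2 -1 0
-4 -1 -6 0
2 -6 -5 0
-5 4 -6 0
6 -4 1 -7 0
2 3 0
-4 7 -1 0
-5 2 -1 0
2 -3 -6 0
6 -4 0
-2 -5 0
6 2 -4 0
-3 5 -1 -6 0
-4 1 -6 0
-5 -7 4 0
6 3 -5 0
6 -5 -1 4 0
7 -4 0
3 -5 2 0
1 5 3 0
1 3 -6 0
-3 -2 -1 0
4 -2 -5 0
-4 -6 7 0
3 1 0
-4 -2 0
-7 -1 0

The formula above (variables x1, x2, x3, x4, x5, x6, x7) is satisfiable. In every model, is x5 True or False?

Suppose x5 = True.
Unit clause (¬x2) forces x2 = False.
Unit clause (x4) forces x4 = True.
Unit clause (¬x6) forces x6 = False.
Now (x6) is unsatisfied and unit — conflict.
So every satisfying assignment has x5 = False.

False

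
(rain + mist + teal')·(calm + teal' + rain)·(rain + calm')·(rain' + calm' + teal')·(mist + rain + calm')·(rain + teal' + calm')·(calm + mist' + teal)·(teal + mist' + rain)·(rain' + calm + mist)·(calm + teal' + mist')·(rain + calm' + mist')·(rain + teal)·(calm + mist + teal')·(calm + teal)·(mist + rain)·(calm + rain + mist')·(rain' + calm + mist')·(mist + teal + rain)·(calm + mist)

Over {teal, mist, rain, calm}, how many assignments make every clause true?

2

There are 2^4 = 16 truth assignments over (teal, mist, rain, calm).
Split on calm. With calm = 1, the clauses containing calm are satisfied and calm' drops from the rest; 2 of the 2^3 = 8 assignments to the other variables satisfy what remains.
With calm = 0, by the same count on the reduced clause set, 0 assignments work.
(One model: teal=F, mist=F, rain=T, calm=T.)
Total: 2 + 0 = 2.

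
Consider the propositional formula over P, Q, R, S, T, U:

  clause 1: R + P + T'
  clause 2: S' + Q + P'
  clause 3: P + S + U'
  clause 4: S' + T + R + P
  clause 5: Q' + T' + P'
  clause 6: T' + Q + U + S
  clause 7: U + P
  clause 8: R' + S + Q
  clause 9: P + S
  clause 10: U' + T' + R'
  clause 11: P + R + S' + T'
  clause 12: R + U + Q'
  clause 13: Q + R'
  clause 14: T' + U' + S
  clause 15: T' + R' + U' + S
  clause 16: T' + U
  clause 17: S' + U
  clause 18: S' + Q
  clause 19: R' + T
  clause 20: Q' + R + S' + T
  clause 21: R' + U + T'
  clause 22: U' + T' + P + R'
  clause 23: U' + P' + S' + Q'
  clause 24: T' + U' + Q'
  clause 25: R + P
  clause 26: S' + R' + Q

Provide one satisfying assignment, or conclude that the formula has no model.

Branch on U: set U = 0.
Unit clause (P) forces P = 1.
Unit clause (T') forces T = 0.
Unit clause (S') forces S = 0.
Unit clause (R') forces R = 0.
Unit clause (Q') forces Q = 0.
Every clause now holds.

P ↦ 1,  Q ↦ 0,  R ↦ 0,  S ↦ 0,  T ↦ 0,  U ↦ 0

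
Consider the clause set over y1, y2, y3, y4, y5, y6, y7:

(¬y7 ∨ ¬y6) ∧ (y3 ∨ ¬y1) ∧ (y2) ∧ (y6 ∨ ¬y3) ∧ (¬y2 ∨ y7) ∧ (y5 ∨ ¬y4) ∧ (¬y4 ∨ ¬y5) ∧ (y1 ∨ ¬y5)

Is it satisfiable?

From the singleton clause (y2), y2 = True.
From the singleton clause (y7), y7 = True.
From the singleton clause (¬y6), y6 = False.
From the singleton clause (¬y3), y3 = False.
From the singleton clause (¬y1), y1 = False.
From the singleton clause (¬y5), y5 = False.
From the singleton clause (¬y4), y4 = False.
All clauses are satisfied.
A satisfying assignment: y1 ↦ False,  y2 ↦ True,  y3 ↦ False,  y4 ↦ False,  y5 ↦ False,  y6 ↦ False,  y7 ↦ True.

Yes, satisfiable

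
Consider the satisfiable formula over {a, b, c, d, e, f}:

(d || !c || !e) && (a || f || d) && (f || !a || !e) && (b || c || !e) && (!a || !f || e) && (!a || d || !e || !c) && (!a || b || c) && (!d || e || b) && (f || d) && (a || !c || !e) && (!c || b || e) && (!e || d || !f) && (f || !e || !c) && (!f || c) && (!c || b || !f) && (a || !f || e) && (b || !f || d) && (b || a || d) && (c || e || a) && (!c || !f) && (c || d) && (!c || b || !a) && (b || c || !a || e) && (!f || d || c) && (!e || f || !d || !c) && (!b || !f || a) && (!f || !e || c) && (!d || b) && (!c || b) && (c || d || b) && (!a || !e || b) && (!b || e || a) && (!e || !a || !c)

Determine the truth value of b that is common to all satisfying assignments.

Suppose b = false.
(!d) alone gives d = false.
(f) alone gives f = true.
But (!f) is also a unit clause — contradiction.
So every satisfying assignment has b = True.

True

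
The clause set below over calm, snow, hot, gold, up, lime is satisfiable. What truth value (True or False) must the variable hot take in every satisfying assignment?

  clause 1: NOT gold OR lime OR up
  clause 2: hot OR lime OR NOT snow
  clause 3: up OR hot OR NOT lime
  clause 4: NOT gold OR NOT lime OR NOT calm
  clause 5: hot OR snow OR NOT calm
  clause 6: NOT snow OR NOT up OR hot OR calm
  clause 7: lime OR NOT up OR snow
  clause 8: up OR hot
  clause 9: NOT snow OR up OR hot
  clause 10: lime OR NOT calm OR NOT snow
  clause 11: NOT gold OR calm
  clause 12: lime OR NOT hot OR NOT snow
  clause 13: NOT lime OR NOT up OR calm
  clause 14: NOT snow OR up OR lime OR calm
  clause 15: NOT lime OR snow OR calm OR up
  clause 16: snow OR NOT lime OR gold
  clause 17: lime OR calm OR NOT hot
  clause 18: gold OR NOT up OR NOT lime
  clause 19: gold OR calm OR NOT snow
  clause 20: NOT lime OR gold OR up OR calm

True

Suppose hot = false.
Unit clause (up) forces up = true.
Case lime = true:
Unit clause (calm) forces calm = true.
Unit clause (NOT gold) forces gold = false.
But (gold) is also a unit clause — contradiction.
Undo lime and try lime = false.
Unit clause (NOT snow) forces snow = false.
But (snow) is also a unit clause — contradiction.
Neither lime = true nor lime = false works.
So every satisfying assignment has hot = True.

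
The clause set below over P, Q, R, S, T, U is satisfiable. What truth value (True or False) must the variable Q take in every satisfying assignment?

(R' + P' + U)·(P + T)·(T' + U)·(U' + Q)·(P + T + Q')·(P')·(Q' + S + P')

True

Suppose Q = 0.
From the singleton clause (U'), U = 0.
From the singleton clause (T'), T = 0.
From the singleton clause (P), P = 1.
But (P') is also a unit clause — contradiction.
So every satisfying assignment has Q = True.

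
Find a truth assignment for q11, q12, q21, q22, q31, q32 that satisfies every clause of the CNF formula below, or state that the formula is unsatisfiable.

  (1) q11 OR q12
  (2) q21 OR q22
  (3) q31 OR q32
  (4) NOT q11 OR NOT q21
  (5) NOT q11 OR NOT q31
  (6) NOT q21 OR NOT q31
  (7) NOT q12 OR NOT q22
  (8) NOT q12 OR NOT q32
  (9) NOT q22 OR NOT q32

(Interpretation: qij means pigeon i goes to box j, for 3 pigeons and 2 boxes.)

UNSATISFIABLE

Suppose q11 = true.
Unit clause (NOT q21) forces q21 = false.
Unit clause (q22) forces q22 = true.
Unit clause (NOT q31) forces q31 = false.
Unit clause (q32) forces q32 = true.
That conflicts with the unit clause (NOT q32).
Backtrack on q11: now try q11 = false.
Unit clause (q12) forces q12 = true.
Unit clause (NOT q22) forces q22 = false.
Unit clause (q21) forces q21 = true.
Unit clause (NOT q31) forces q31 = false.
Unit clause (q32) forces q32 = true.
That conflicts with the unit clause (NOT q32).
Neither q11 = true nor q11 = false works.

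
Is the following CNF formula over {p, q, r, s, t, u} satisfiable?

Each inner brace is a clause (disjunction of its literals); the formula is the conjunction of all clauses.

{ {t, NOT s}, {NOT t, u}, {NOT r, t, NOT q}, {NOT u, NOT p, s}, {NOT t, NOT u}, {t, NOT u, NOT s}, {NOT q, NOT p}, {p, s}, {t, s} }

Case t = true:
(u) alone gives u = true.
But (NOT u) is also a unit clause — contradiction.
Undo t and try t = false.
(NOT s) alone gives s = false.
But (s) is also a unit clause — contradiction.
Neither t = true nor t = false works.
No assignment satisfies every clause.

No, unsatisfiable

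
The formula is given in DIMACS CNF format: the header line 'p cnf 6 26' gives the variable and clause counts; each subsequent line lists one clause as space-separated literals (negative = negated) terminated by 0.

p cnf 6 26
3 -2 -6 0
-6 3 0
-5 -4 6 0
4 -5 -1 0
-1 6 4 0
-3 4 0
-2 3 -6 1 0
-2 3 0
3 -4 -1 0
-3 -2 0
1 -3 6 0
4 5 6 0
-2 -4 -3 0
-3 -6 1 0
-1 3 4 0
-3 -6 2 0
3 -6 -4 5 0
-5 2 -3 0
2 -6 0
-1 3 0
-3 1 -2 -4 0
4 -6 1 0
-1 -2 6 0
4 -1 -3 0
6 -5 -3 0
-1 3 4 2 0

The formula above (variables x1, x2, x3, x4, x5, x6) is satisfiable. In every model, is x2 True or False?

Suppose x2 = True.
(x3) alone gives x3 = True.
Now (¬x3) is unsatisfied and unit — conflict.
So every satisfying assignment has x2 = False.

False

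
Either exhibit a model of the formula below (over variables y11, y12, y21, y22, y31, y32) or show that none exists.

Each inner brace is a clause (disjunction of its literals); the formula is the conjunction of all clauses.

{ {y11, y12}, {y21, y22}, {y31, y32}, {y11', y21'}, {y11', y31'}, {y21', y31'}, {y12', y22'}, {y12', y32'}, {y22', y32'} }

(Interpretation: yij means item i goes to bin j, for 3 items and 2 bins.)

Branch on y11: set y11 = 1.
(y21') alone gives y21 = 0.
(y22) alone gives y22 = 1.
(y31') alone gives y31 = 0.
(y32) alone gives y32 = 1.
Now (y32') is unsatisfied and unit — conflict.
That branch fails; take y11 = 0 instead.
(y12) alone gives y12 = 1.
(y22') alone gives y22 = 0.
(y21) alone gives y21 = 1.
(y31') alone gives y31 = 0.
(y32) alone gives y32 = 1.
Now (y32') is unsatisfied and unit — conflict.
Either choice for y11 ends in contradiction.

UNSATISFIABLE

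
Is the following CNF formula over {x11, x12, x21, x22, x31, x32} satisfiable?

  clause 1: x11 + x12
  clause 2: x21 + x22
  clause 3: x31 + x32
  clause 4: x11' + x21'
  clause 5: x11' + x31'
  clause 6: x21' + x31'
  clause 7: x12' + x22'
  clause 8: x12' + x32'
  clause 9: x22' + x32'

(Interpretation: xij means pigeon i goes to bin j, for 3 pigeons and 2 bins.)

Try x11 = 1.
Unit clause (x21') forces x21 = 0.
Unit clause (x22) forces x22 = 1.
Unit clause (x31') forces x31 = 0.
Unit clause (x32) forces x32 = 1.
Now (x32') is unsatisfied and unit — conflict.
Backtrack on x11: now try x11 = 0.
Unit clause (x12) forces x12 = 1.
Unit clause (x22') forces x22 = 0.
Unit clause (x21) forces x21 = 1.
Unit clause (x31') forces x31 = 0.
Unit clause (x32) forces x32 = 1.
Now (x32') is unsatisfied and unit — conflict.
Either choice for x11 ends in contradiction.
No assignment satisfies every clause.

Unsatisfiable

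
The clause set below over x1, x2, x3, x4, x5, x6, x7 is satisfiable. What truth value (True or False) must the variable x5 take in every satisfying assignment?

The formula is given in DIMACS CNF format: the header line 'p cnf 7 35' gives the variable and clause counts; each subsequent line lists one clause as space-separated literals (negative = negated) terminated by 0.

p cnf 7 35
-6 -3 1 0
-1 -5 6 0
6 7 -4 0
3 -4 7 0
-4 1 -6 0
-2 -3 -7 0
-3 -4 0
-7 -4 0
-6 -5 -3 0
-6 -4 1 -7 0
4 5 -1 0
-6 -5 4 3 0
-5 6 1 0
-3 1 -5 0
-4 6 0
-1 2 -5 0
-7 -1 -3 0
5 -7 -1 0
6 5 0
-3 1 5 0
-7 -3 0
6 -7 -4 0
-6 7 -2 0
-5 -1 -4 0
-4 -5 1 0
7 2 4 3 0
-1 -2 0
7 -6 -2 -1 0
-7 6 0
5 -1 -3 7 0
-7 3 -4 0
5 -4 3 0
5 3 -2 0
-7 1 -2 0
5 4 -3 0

False

Suppose x5 = True.
Branch on x1: set x1 = False.
From the singleton clause (x6), x6 = True.
From the singleton clause (¬x3), x3 = False.
From the singleton clause (¬x4), x4 = False.
Now (x4) is unsatisfied and unit — conflict.
So x1 must be the other value — set x1 = True.
From the singleton clause (x6), x6 = True.
From the singleton clause (¬x3), x3 = False.
From the singleton clause (x4), x4 = True.
Now (¬x4) is unsatisfied and unit — conflict.
Either choice for x1 ends in contradiction.
So every satisfying assignment has x5 = False.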